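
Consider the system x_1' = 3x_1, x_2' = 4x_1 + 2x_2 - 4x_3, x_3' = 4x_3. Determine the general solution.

x_1(t) = K_2e^(3t), x_2(t) = K_1e^(2t) + 4K_2e^(3t) - 2K_3e^(4t), x_3(t) = K_3e^(4t)

Coefficient matrix A = [[3, 0, 0], [4, 2, -4], [0, 0, 4]].
det(A - λI) = 0 gives eigenvalues λ = 2, 3, 4.
For λ=2: eigenvector (0,1,0).
For λ=3: eigenvector (1,4,0).
For λ=4: eigenvector (0,-2,1).
General solution: K_1e^(2t)(0,1,0) + K_2e^(3t)(1,4,0) + K_3e^(4t)(0,-2,1).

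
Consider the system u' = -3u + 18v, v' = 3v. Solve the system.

Coefficient matrix A = [[-3, 18], [0, 3]].
Characteristic polynomial det(A - λI) = λ^2 - 9 = 0.
Eigenvalues λ = 3, -3.
For λ=3: (A-λI) row 1 is [-6, 18], so an eigenvector is (3, 1).
For λ=-3: (A-λI) row 1 is [0, 18], so an eigenvector is (1, 0).
General solution: K_1e^(3t)(3,1) + K_2e^(-3t)(1,0).

u(t) = 3K_1e^(3t) + K_2e^(-3t), v(t) = K_1e^(3t)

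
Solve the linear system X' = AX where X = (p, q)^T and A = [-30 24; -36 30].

p(t) = -K_1e^(-6t) + 2K_2e^(6t), q(t) = -K_1e^(-6t) + 3K_2e^(6t)

Coefficient matrix A = [[-30, 24], [-36, 30]].
Characteristic polynomial det(A - λI) = λ^2 - 36 = 0.
Eigenvalues λ = -6, 6.
For λ=-6: (A-λI) row 1 is [-24, 24], so an eigenvector is (-1, -1).
For λ=6: (A-λI) row 1 is [-36, 24], so an eigenvector is (2, 3).
General solution: K_1e^(-6t)(-1,-1) + K_2e^(6t)(2,3).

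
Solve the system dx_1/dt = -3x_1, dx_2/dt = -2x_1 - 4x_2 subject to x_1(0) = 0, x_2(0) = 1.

x_1(t) = 0, x_2(t) = e^(-4t)

Coefficient matrix A = [[-3, 0], [-2, -4]].
Characteristic polynomial det(A - λI) = λ^2 + 7λ + 12 = 0.
Eigenvalues λ = -3, -4.
For λ=-3: (A-λI) row 2 is [-2, -1], so an eigenvector is (-1, 2).
For λ=-4: (A-λI) row 1 is [1, 0], so an eigenvector is (0, -1).
General solution: c_1e^(-3t)(-1,2) + c_2e^(-4t)(0,-1).
Applying x_1(0)=0, x_2(0)=1 gives c_1=0, c_2=-1.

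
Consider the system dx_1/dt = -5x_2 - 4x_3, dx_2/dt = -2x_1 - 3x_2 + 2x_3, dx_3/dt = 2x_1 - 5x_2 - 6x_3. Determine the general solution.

x_1(t) = 7c_1e^(-2t) + c_2e^(-4t) - 5c_3e^(-3t), x_2(t) = -2c_1e^(-2t) + c_3e^(-3t), x_3(t) = 6c_1e^(-2t) + c_2e^(-4t) - 5c_3e^(-3t)

Coefficient matrix A = [[0, -5, -4], [-2, -3, 2], [2, -5, -6]].
det(A - λI) = 0 gives eigenvalues λ = -2, -4, -3.
For λ=-2: eigenvector (7,-2,6).
For λ=-4: eigenvector (1,0,1).
For λ=-3: eigenvector (-5,1,-5).
General solution: c_1e^(-2t)(7,-2,6) + c_2e^(-4t)(1,0,1) + c_3e^(-3t)(-5,1,-5).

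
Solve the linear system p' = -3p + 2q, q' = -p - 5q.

Coefficient matrix A = [[-3, 2], [-1, -5]].
Characteristic polynomial det(A - λI) = λ^2 + 8λ + 17 = 0.
Eigenvalues λ = -4 ± i (complex conjugate pair).
For λ=-4+i: an eigenvector is (1,0) - i(1,-1) = (1 - i, 0 + i).
A real fundamental pair from Re and Im of e^((-4+i)t)v: X_1 = e^(-4t)(cos(t)·(1,0) + sin(t)·(1,-1)), X_2 = e^(-4t)(sin(t)·(1,0) - cos(t)·(1,-1)).
General solution: C_1X_1 + C_2X_2.

p(t) = C_1e^(-4t)sin(t) + C_1e^(-4t)cos(t) + C_2e^(-4t)sin(t) - C_2e^(-4t)cos(t), q(t) = -C_1e^(-4t)sin(t) + C_2e^(-4t)cos(t)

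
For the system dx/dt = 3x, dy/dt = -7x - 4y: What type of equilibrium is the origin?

saddle

A = [[3,0],[-7,-4]]; det(A-λI) = λ^2 + λ - 12.
λ = -4, 3: opposite signs.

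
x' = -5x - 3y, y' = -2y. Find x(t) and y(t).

Coefficient matrix A = [[-5, -3], [0, -2]].
Characteristic polynomial det(A - λI) = λ^2 + 7λ + 10 = 0.
Eigenvalues λ = -2, -5.
For λ=-2: (A-λI) row 1 is [-3, -3], so an eigenvector is (1, -1).
For λ=-5: (A-λI) row 1 is [0, -3], so an eigenvector is (1, 0).
General solution: c_1e^(-2t)(1,-1) + c_2e^(-5t)(1,0).

x(t) = c_1e^(-2t) + c_2e^(-5t), y(t) = -c_1e^(-2t)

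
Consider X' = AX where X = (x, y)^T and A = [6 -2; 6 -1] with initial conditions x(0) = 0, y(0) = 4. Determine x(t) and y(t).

Coefficient matrix A = [[6, -2], [6, -1]].
Characteristic polynomial det(A - λI) = λ^2 - 5λ + 6 = 0.
Eigenvalues λ = 2, 3.
For λ=2: (A-λI) row 1 is [4, -2], so an eigenvector is (-1, -2).
For λ=3: (A-λI) row 1 is [3, -2], so an eigenvector is (-2, -3).
General solution: K_1e^(2t)(-1,-2) + K_2e^(3t)(-2,-3).
Applying x(0)=0, y(0)=4 gives K_1=-8, K_2=4.

x(t) = -8e^(3t) + 8e^(2t), y(t) = -12e^(3t) + 16e^(2t)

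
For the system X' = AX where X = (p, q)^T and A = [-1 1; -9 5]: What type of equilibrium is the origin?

A = [[-1,1],[-9,5]]; det(A-λI) = λ^2 - 4λ + 4.
repeated λ = 2 with a single eigenvector.

unstable improper node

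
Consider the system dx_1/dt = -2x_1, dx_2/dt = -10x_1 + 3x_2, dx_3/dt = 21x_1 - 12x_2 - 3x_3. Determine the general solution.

x_1(t) = c_3e^(-2t), x_2(t) = c_2e^(3t) + 2c_3e^(-2t), x_3(t) = c_1e^(-3t) - 2c_2e^(3t) - 3c_3e^(-2t)

Coefficient matrix A = [[-2, 0, 0], [-10, 3, 0], [21, -12, -3]].
det(A - λI) = 0 gives eigenvalues λ = -3, 3, -2.
For λ=-3: eigenvector (0,0,1).
For λ=3: eigenvector (0,1,-2).
For λ=-2: eigenvector (1,2,-3).
General solution: c_1e^(-3t)(0,0,1) + c_2e^(3t)(0,1,-2) + c_3e^(-2t)(1,2,-3).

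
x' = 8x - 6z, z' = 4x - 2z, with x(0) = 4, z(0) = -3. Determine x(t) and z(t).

Coefficient matrix A = [[8, -6], [4, -2]].
Characteristic polynomial det(A - λI) = λ^2 - 6λ + 8 = 0.
Eigenvalues λ = 2, 4.
For λ=2: (A-λI) row 1 is [6, -6], so an eigenvector is (-1, -1).
For λ=4: (A-λI) row 1 is [4, -6], so an eigenvector is (-3, -2).
General solution: C_1e^(2t)(-1,-1) + C_2e^(4t)(-3,-2).
Applying x(0)=4, z(0)=-3 gives C_1=17, C_2=-7.

x(t) = 21e^(4t) - 17e^(2t), z(t) = 14e^(4t) - 17e^(2t)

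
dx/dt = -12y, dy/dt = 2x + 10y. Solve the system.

Coefficient matrix A = [[0, -12], [2, 10]].
Characteristic polynomial det(A - λI) = λ^2 - 10λ + 24 = 0.
Eigenvalues λ = 6, 4.
For λ=6: (A-λI) row 1 is [-6, -12], so an eigenvector is (2, -1).
For λ=4: (A-λI) row 1 is [-4, -12], so an eigenvector is (-3, 1).
General solution: K_1e^(6t)(2,-1) + K_2e^(4t)(-3,1).

x(t) = 2K_1e^(6t) - 3K_2e^(4t), y(t) = -K_1e^(6t) + K_2e^(4t)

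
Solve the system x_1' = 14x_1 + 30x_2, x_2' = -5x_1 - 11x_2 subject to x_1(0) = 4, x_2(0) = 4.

x_1(t) = 36e^(4t) - 32e^(-t), x_2(t) = -12e^(4t) + 16e^(-t)

Coefficient matrix A = [[14, 30], [-5, -11]].
Characteristic polynomial det(A - λI) = λ^2 - 3λ - 4 = 0.
Eigenvalues λ = -1, 4.
For λ=-1: (A-λI) row 1 is [15, 30], so an eigenvector is (2, -1).
For λ=4: (A-λI) row 1 is [10, 30], so an eigenvector is (3, -1).
General solution: K_1e^(-t)(2,-1) + K_2e^(4t)(3,-1).
Applying x_1(0)=4, x_2(0)=4 gives K_1=-16, K_2=12.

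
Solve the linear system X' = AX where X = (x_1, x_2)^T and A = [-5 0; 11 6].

Coefficient matrix A = [[-5, 0], [11, 6]].
Characteristic polynomial det(A - λI) = λ^2 - λ - 30 = 0.
Eigenvalues λ = 6, -5.
For λ=6: (A-λI) row 1 is [-11, 0], so an eigenvector is (0, 1).
For λ=-5: (A-λI) row 2 is [11, 11], so an eigenvector is (1, -1).
General solution: K_1e^(6t)(0,1) + K_2e^(-5t)(1,-1).

x_1(t) = K_2e^(-5t), x_2(t) = K_1e^(6t) - K_2e^(-5t)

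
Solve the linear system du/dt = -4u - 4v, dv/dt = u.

u(t) = 2c_1e^(-2t) + 2c_2te^(-2t) + c_2e^(-2t), v(t) = -c_1e^(-2t) - c_2te^(-2t) - c_2e^(-2t)

Coefficient matrix A = [[-4, -4], [1, 0]].
Characteristic polynomial det(A - λI) = λ^2 + 4λ + 4 = 0.
Single eigenvalue λ = -2 with algebraic multiplicity 2.
Eigenvector v = (2,-1); generalized eigenvector w with (A-λI)w=v is (1,-1).
General solution: e^(-2t)[c_1·v + c_2·(t·v + w)].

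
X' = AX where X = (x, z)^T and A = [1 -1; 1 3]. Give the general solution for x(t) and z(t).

Coefficient matrix A = [[1, -1], [1, 3]].
Characteristic polynomial det(A - λI) = λ^2 - 4λ + 4 = 0.
Single eigenvalue λ = 2 with algebraic multiplicity 2.
Eigenvector v = (-1,1); generalized eigenvector w with (A-λI)w=v is (-2,3).
General solution: e^(2t)[C_1·v + C_2·(t·v + w)].

x(t) = -C_1e^(2t) - C_2te^(2t) - 2C_2e^(2t), z(t) = C_1e^(2t) + C_2te^(2t) + 3C_2e^(2t)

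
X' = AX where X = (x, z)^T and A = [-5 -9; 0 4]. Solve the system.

x(t) = K_1e^(4t) + K_2e^(-5t), z(t) = -K_1e^(4t)

Coefficient matrix A = [[-5, -9], [0, 4]].
Characteristic polynomial det(A - λI) = λ^2 + λ - 20 = 0.
Eigenvalues λ = 4, -5.
For λ=4: (A-λI) row 1 is [-9, -9], so an eigenvector is (1, -1).
For λ=-5: (A-λI) row 1 is [0, -9], so an eigenvector is (1, 0).
General solution: K_1e^(4t)(1,-1) + K_2e^(-5t)(1,0).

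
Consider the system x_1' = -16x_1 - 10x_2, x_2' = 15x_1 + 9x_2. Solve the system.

Coefficient matrix A = [[-16, -10], [15, 9]].
Characteristic polynomial det(A - λI) = λ^2 + 7λ + 6 = 0.
Eigenvalues λ = -1, -6.
For λ=-1: (A-λI) row 1 is [-15, -10], so an eigenvector is (2, -3).
For λ=-6: (A-λI) row 1 is [-10, -10], so an eigenvector is (-1, 1).
General solution: C_1e^(-t)(2,-3) + C_2e^(-6t)(-1,1).

x_1(t) = 2C_1e^(-t) - C_2e^(-6t), x_2(t) = -3C_1e^(-t) + C_2e^(-6t)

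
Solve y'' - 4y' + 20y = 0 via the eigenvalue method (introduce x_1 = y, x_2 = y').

Let x_1 = y, x_2 = y'. Then x_1' = x_2 and x_2' = -20x_1 + 4x_2.
A = [[0,1],[-20,4]]; det(A-λI) = λ^2 - 4λ + 20.
Eigenvalues λ = 2 ± 4i.

y(t) = C_1e^(2t)cos(4t) + C_2e^(2t)sin(4t)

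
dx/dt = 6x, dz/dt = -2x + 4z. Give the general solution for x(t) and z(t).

x(t) = -c_2e^(6t), z(t) = c_1e^(4t) + c_2e^(6t)

Coefficient matrix A = [[6, 0], [-2, 4]].
Characteristic polynomial det(A - λI) = λ^2 - 10λ + 24 = 0.
Eigenvalues λ = 4, 6.
For λ=4: (A-λI) row 1 is [2, 0], so an eigenvector is (0, 1).
For λ=6: (A-λI) row 2 is [-2, -2], so an eigenvector is (-1, 1).
General solution: c_1e^(4t)(0,1) + c_2e^(6t)(-1,1).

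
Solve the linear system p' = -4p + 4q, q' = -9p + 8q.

p(t) = 2c_1e^(2t) + 2c_2te^(2t) - c_2e^(2t), q(t) = 3c_1e^(2t) + 3c_2te^(2t) - c_2e^(2t)

Coefficient matrix A = [[-4, 4], [-9, 8]].
Characteristic polynomial det(A - λI) = λ^2 - 4λ + 4 = 0.
Single eigenvalue λ = 2 with algebraic multiplicity 2.
Eigenvector v = (2,3); generalized eigenvector w with (A-λI)w=v is (-1,-1).
General solution: e^(2t)[c_1·v + c_2·(t·v + w)].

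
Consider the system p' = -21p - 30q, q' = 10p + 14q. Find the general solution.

p(t) = 3C_1e^(-t) + 2C_2e^(-6t), q(t) = -2C_1e^(-t) - C_2e^(-6t)

Coefficient matrix A = [[-21, -30], [10, 14]].
Characteristic polynomial det(A - λI) = λ^2 + 7λ + 6 = 0.
Eigenvalues λ = -1, -6.
For λ=-1: (A-λI) row 1 is [-20, -30], so an eigenvector is (3, -2).
For λ=-6: (A-λI) row 1 is [-15, -30], so an eigenvector is (2, -1).
General solution: C_1e^(-t)(3,-2) + C_2e^(-6t)(2,-1).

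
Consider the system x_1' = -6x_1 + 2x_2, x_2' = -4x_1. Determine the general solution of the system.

x_1(t) = C_1e^(-4t) + C_2e^(-2t), x_2(t) = C_1e^(-4t) + 2C_2e^(-2t)

Coefficient matrix A = [[-6, 2], [-4, 0]].
Characteristic polynomial det(A - λI) = λ^2 + 6λ + 8 = 0.
Eigenvalues λ = -4, -2.
For λ=-4: (A-λI) row 1 is [-2, 2], so an eigenvector is (1, 1).
For λ=-2: (A-λI) row 1 is [-4, 2], so an eigenvector is (1, 2).
General solution: C_1e^(-4t)(1,1) + C_2e^(-2t)(1,2).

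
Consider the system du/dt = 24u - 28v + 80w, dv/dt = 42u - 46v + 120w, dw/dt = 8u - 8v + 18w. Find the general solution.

Coefficient matrix A = [[24, -28, 80], [42, -46, 120], [8, -8, 18]].
det(A - λI) = 0 gives eigenvalues λ = 2, -2, -4.
For λ=2: eigenvector (4,6,1).
For λ=-2: eigenvector (10,15,2).
For λ=-4: eigenvector (1,1,0).
General solution: K_1e^(2t)(4,6,1) + K_2e^(-2t)(10,15,2) + K_3e^(-4t)(1,1,0).

u(t) = 4K_1e^(2t) + 10K_2e^(-2t) + K_3e^(-4t), v(t) = 6K_1e^(2t) + 15K_2e^(-2t) + K_3e^(-4t), w(t) = K_1e^(2t) + 2K_2e^(-2t)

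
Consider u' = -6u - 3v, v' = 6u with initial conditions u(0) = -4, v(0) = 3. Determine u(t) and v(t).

u(t) = e^(-3t)sin(3t) - 4e^(-3t)cos(3t), v(t) = -5e^(-3t)sin(3t) + 3e^(-3t)cos(3t)

Coefficient matrix A = [[-6, -3], [6, 0]].
Characteristic polynomial det(A - λI) = λ^2 + 6λ + 18 = 0.
Eigenvalues λ = -3 ± 3i (complex conjugate pair).
For λ=-3+3i: an eigenvector is (0,-1) - i(1,-1) = (0 - i, -1 + i).
A real fundamental pair from Re and Im of e^((-3+3i)t)v: X_1 = e^(-3t)(cos(3t)·(0,-1) + sin(3t)·(1,-1)), X_2 = e^(-3t)(sin(3t)·(0,-1) - cos(3t)·(1,-1)).
General solution: c_1X_1 + c_2X_2.
Applying u(0)=-4, v(0)=3 gives c_1=1, c_2=4.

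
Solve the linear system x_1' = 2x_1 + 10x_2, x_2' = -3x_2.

Coefficient matrix A = [[2, 10], [0, -3]].
Characteristic polynomial det(A - λI) = λ^2 + λ - 6 = 0.
Eigenvalues λ = -3, 2.
For λ=-3: (A-λI) row 1 is [5, 10], so an eigenvector is (2, -1).
For λ=2: (A-λI) row 1 is [0, 10], so an eigenvector is (1, 0).
General solution: c_1e^(-3t)(2,-1) + c_2e^(2t)(1,0).

x_1(t) = 2c_1e^(-3t) + c_2e^(2t), x_2(t) = -c_1e^(-3t)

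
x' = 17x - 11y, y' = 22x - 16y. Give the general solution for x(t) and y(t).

Coefficient matrix A = [[17, -11], [22, -16]].
Characteristic polynomial det(A - λI) = λ^2 - λ - 30 = 0.
Eigenvalues λ = -5, 6.
For λ=-5: (A-λI) row 1 is [22, -11], so an eigenvector is (-1, -2).
For λ=6: (A-λI) row 1 is [11, -11], so an eigenvector is (-1, -1).
General solution: c_1e^(-5t)(-1,-2) + c_2e^(6t)(-1,-1).

x(t) = -c_1e^(-5t) - c_2e^(6t), y(t) = -2c_1e^(-5t) - c_2e^(6t)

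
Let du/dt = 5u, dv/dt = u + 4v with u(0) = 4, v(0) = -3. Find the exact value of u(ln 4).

4096

A = [[5,0],[1,4]]; eigenvalues λ = 5, 4.
Eigenvectors: (-1,-1) for λ=5, (0,1) for λ=4.
From the initial condition, c_1 = -4, c_2 = -7.
u(ln 4) = (-4)(4^5)(-1) + (-7)(4^4)(0) = 4096.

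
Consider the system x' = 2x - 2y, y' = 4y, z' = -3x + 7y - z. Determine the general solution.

Coefficient matrix A = [[2, -2, 0], [0, 4, 0], [-3, 7, -1]].
det(A - λI) = 0 gives eigenvalues λ = 2, 4, -1.
For λ=2: eigenvector (1,0,-1).
For λ=4: eigenvector (-1,1,2).
For λ=-1: eigenvector (0,0,1).
General solution: c_1e^(2t)(1,0,-1) + c_2e^(4t)(-1,1,2) + c_3e^(-t)(0,0,1).

x(t) = c_1e^(2t) - c_2e^(4t), y(t) = c_2e^(4t), z(t) = -c_1e^(2t) + 2c_2e^(4t) + c_3e^(-t)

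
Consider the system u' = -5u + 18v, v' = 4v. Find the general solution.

u(t) = -2C_1e^(4t) + C_2e^(-5t), v(t) = -C_1e^(4t)

Coefficient matrix A = [[-5, 18], [0, 4]].
Characteristic polynomial det(A - λI) = λ^2 + λ - 20 = 0.
Eigenvalues λ = 4, -5.
For λ=4: (A-λI) row 1 is [-9, 18], so an eigenvector is (-2, -1).
For λ=-5: (A-λI) row 1 is [0, 18], so an eigenvector is (1, 0).
General solution: C_1e^(4t)(-2,-1) + C_2e^(-5t)(1,0).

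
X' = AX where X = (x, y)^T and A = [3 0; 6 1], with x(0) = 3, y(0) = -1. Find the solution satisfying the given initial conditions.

x(t) = 3e^(3t), y(t) = 9e^(3t) - 10e^(t)

Coefficient matrix A = [[3, 0], [6, 1]].
Characteristic polynomial det(A - λI) = λ^2 - 4λ + 3 = 0.
Eigenvalues λ = 3, 1.
For λ=3: (A-λI) row 2 is [6, -2], so an eigenvector is (-1, -3).
For λ=1: (A-λI) row 1 is [2, 0], so an eigenvector is (0, 1).
General solution: C_1e^(3t)(-1,-3) + C_2e^(t)(0,1).
Applying x(0)=3, y(0)=-1 gives C_1=-3, C_2=-10.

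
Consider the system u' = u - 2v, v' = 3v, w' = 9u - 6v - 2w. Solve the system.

Coefficient matrix A = [[1, -2, 0], [0, 3, 0], [9, -6, -2]].
det(A - λI) = 0 gives eigenvalues λ = 1, 3, -2.
For λ=1: eigenvector (1,0,3).
For λ=3: eigenvector (-1,1,-3).
For λ=-2: eigenvector (0,0,1).
General solution: c_1e^(t)(1,0,3) + c_2e^(3t)(-1,1,-3) + c_3e^(-2t)(0,0,1).

u(t) = c_1e^(t) - c_2e^(3t), v(t) = c_2e^(3t), w(t) = 3c_1e^(t) - 3c_2e^(3t) + c_3e^(-2t)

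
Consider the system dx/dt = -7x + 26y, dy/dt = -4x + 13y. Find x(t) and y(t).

x(t) = -3c_1e^(3t)sin(2t) - 2c_1e^(3t)cos(2t) - 2c_2e^(3t)sin(2t) + 3c_2e^(3t)cos(2t), y(t) = -c_1e^(3t)sin(2t) - c_1e^(3t)cos(2t) - c_2e^(3t)sin(2t) + c_2e^(3t)cos(2t)

Coefficient matrix A = [[-7, 26], [-4, 13]].
Characteristic polynomial det(A - λI) = λ^2 - 6λ + 13 = 0.
Eigenvalues λ = 3 ± 2i (complex conjugate pair).
For λ=3+2i: an eigenvector is (-2,-1) - i(-3,-1) = (-2 + 3i, -1 + i).
A real fundamental pair from Re and Im of e^((3+2i)t)v: X_1 = e^(3t)(cos(2t)·(-2,-1) + sin(2t)·(-3,-1)), X_2 = e^(3t)(sin(2t)·(-2,-1) - cos(2t)·(-3,-1)).
General solution: c_1X_1 + c_2X_2.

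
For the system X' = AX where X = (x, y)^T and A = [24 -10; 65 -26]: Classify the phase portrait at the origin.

A = [[24,-10],[65,-26]]; det(A-λI) = λ^2 + 2λ + 26.
λ = -1 ± 5i: negative real part.

stable spiral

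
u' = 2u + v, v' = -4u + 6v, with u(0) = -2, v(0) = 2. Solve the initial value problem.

Coefficient matrix A = [[2, 1], [-4, 6]].
Characteristic polynomial det(A - λI) = λ^2 - 8λ + 16 = 0.
Single eigenvalue λ = 4 with algebraic multiplicity 2.
Eigenvector v = (-1,-2); generalized eigenvector w with (A-λI)w=v is (1,1).
General solution: e^(4t)[K_1·v + K_2·(t·v + w)].
Applying u(0)=-2, v(0)=2 gives K_1=-4, K_2=-6.

u(t) = 6te^(4t) - 2e^(4t), v(t) = 12te^(4t) + 2e^(4t)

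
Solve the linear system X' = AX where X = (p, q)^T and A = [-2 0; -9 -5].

p(t) = C_2e^(-2t), q(t) = C_1e^(-5t) - 3C_2e^(-2t)

Coefficient matrix A = [[-2, 0], [-9, -5]].
Characteristic polynomial det(A - λI) = λ^2 + 7λ + 10 = 0.
Eigenvalues λ = -5, -2.
For λ=-5: (A-λI) row 1 is [3, 0], so an eigenvector is (0, 1).
For λ=-2: (A-λI) row 2 is [-9, -3], so an eigenvector is (1, -3).
General solution: C_1e^(-5t)(0,1) + C_2e^(-2t)(1,-3).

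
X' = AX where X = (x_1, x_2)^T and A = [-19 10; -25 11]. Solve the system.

Coefficient matrix A = [[-19, 10], [-25, 11]].
Characteristic polynomial det(A - λI) = λ^2 + 8λ + 41 = 0.
Eigenvalues λ = -4 ± 5i (complex conjugate pair).
For λ=-4+5i: an eigenvector is (-1,-2) - i(-1,-1) = (-1 + i, -2 + i).
A real fundamental pair from Re and Im of e^((-4+5i)t)v: X_1 = e^(-4t)(cos(5t)·(-1,-2) + sin(5t)·(-1,-1)), X_2 = e^(-4t)(sin(5t)·(-1,-2) - cos(5t)·(-1,-1)).
General solution: C_1X_1 + C_2X_2.

x_1(t) = -C_1e^(-4t)sin(5t) - C_1e^(-4t)cos(5t) - C_2e^(-4t)sin(5t) + C_2e^(-4t)cos(5t), x_2(t) = -C_1e^(-4t)sin(5t) - 2C_1e^(-4t)cos(5t) - 2C_2e^(-4t)sin(5t) + C_2e^(-4t)cos(5t)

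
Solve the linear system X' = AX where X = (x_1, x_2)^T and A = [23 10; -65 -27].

Coefficient matrix A = [[23, 10], [-65, -27]].
Characteristic polynomial det(A - λI) = λ^2 + 4λ + 29 = 0.
Eigenvalues λ = -2 ± 5i (complex conjugate pair).
For λ=-2+5i: an eigenvector is (-1,3) - i(1,-2) = (-1 - i, 3 + 2i).
A real fundamental pair from Re and Im of e^((-2+5i)t)v: X_1 = e^(-2t)(cos(5t)·(-1,3) + sin(5t)·(1,-2)), X_2 = e^(-2t)(sin(5t)·(-1,3) - cos(5t)·(1,-2)).
General solution: K_1X_1 + K_2X_2.

x_1(t) = K_1e^(-2t)sin(5t) - K_1e^(-2t)cos(5t) - K_2e^(-2t)sin(5t) - K_2e^(-2t)cos(5t), x_2(t) = -2K_1e^(-2t)sin(5t) + 3K_1e^(-2t)cos(5t) + 3K_2e^(-2t)sin(5t) + 2K_2e^(-2t)cos(5t)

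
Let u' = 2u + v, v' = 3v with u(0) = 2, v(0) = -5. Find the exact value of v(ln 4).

A = [[2,1],[0,3]]; eigenvalues λ = 3, 2.
Eigenvectors: (1,1) for λ=3, (-1,0) for λ=2.
From the initial condition, c_1 = -5, c_2 = -7.
v(ln 4) = (-5)(4^3)(1) + (-7)(4^2)(0) = -320.

-320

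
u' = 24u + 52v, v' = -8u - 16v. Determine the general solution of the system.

u(t) = -3C_1e^(4t)sin(4t) + 2C_1e^(4t)cos(4t) + 2C_2e^(4t)sin(4t) + 3C_2e^(4t)cos(4t), v(t) = C_1e^(4t)sin(4t) - C_1e^(4t)cos(4t) - C_2e^(4t)sin(4t) - C_2e^(4t)cos(4t)

Coefficient matrix A = [[24, 52], [-8, -16]].
Characteristic polynomial det(A - λI) = λ^2 - 8λ + 32 = 0.
Eigenvalues λ = 4 ± 4i (complex conjugate pair).
For λ=4+4i: an eigenvector is (2,-1) - i(-3,1) = (2 + 3i, -1 - i).
A real fundamental pair from Re and Im of e^((4+4i)t)v: X_1 = e^(4t)(cos(4t)·(2,-1) + sin(4t)·(-3,1)), X_2 = e^(4t)(sin(4t)·(2,-1) - cos(4t)·(-3,1)).
General solution: C_1X_1 + C_2X_2.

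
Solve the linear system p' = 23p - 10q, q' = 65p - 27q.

Coefficient matrix A = [[23, -10], [65, -27]].
Characteristic polynomial det(A - λI) = λ^2 + 4λ + 29 = 0.
Eigenvalues λ = -2 ± 5i (complex conjugate pair).
For λ=-2+5i: an eigenvector is (-1,-2) - i(-1,-3) = (-1 + i, -2 + 3i).
A real fundamental pair from Re and Im of e^((-2+5i)t)v: X_1 = e^(-2t)(cos(5t)·(-1,-2) + sin(5t)·(-1,-3)), X_2 = e^(-2t)(sin(5t)·(-1,-2) - cos(5t)·(-1,-3)).
General solution: c_1X_1 + c_2X_2.

p(t) = -c_1e^(-2t)sin(5t) - c_1e^(-2t)cos(5t) - c_2e^(-2t)sin(5t) + c_2e^(-2t)cos(5t), q(t) = -3c_1e^(-2t)sin(5t) - 2c_1e^(-2t)cos(5t) - 2c_2e^(-2t)sin(5t) + 3c_2e^(-2t)cos(5t)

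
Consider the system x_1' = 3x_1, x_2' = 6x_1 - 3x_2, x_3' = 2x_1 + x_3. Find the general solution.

Coefficient matrix A = [[3, 0, 0], [6, -3, 0], [2, 0, 1]].
det(A - λI) = 0 gives eigenvalues λ = 3, -3, 1.
For λ=3: eigenvector (1,1,1).
For λ=-3: eigenvector (0,1,0).
For λ=1: eigenvector (0,0,-1).
General solution: c_1e^(3t)(1,1,1) + c_2e^(-3t)(0,1,0) + c_3e^(t)(0,0,-1).

x_1(t) = c_1e^(3t), x_2(t) = c_1e^(3t) + c_2e^(-3t), x_3(t) = c_1e^(3t) - c_3e^(t)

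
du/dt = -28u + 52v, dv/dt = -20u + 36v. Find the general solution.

Coefficient matrix A = [[-28, 52], [-20, 36]].
Characteristic polynomial det(A - λI) = λ^2 - 8λ + 32 = 0.
Eigenvalues λ = 4 ± 4i (complex conjugate pair).
For λ=4+4i: an eigenvector is (-2,-1) - i(3,2) = (-2 - 3i, -1 - 2i).
A real fundamental pair from Re and Im of e^((4+4i)t)v: X_1 = e^(4t)(cos(4t)·(-2,-1) + sin(4t)·(3,2)), X_2 = e^(4t)(sin(4t)·(-2,-1) - cos(4t)·(3,2)).
General solution: c_1X_1 + c_2X_2.

u(t) = 3c_1e^(4t)sin(4t) - 2c_1e^(4t)cos(4t) - 2c_2e^(4t)sin(4t) - 3c_2e^(4t)cos(4t), v(t) = 2c_1e^(4t)sin(4t) - c_1e^(4t)cos(4t) - c_2e^(4t)sin(4t) - 2c_2e^(4t)cos(4t)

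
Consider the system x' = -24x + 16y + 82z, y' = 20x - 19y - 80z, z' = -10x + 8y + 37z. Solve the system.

Coefficient matrix A = [[-24, 16, 82], [20, -19, -80], [-10, 8, 37]].
det(A - λI) = 0 gives eigenvalues λ = -4, 1, -3.
For λ=-4: eigenvector (5,-4,2).
For λ=1: eigenvector (2,-2,1).
For λ=-3: eigenvector (-4,5,-2).
General solution: K_1e^(-4t)(5,-4,2) + K_2e^(t)(2,-2,1) + K_3e^(-3t)(-4,5,-2).

x(t) = 5K_1e^(-4t) + 2K_2e^(t) - 4K_3e^(-3t), y(t) = -4K_1e^(-4t) - 2K_2e^(t) + 5K_3e^(-3t), z(t) = 2K_1e^(-4t) + K_2e^(t) - 2K_3e^(-3t)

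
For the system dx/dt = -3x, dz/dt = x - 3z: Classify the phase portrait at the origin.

stable improper node

A = [[-3,0],[1,-3]]; det(A-λI) = λ^2 + 6λ + 9.
repeated λ = -3 with a single eigenvector.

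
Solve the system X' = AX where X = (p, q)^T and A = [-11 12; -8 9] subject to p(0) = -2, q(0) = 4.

Coefficient matrix A = [[-11, 12], [-8, 9]].
Characteristic polynomial det(A - λI) = λ^2 + 2λ - 3 = 0.
Eigenvalues λ = 1, -3.
For λ=1: (A-λI) row 1 is [-12, 12], so an eigenvector is (1, 1).
For λ=-3: (A-λI) row 1 is [-8, 12], so an eigenvector is (3, 2).
General solution: K_1e^(t)(1,1) + K_2e^(-3t)(3,2).
Applying p(0)=-2, q(0)=4 gives K_1=16, K_2=-6.

p(t) = 16e^(t) - 18e^(-3t), q(t) = 16e^(t) - 12e^(-3t)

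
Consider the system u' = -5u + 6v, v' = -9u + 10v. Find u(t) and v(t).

u(t) = -c_1e^(t) - 2c_2e^(4t), v(t) = -c_1e^(t) - 3c_2e^(4t)

Coefficient matrix A = [[-5, 6], [-9, 10]].
Characteristic polynomial det(A - λI) = λ^2 - 5λ + 4 = 0.
Eigenvalues λ = 1, 4.
For λ=1: (A-λI) row 1 is [-6, 6], so an eigenvector is (-1, -1).
For λ=4: (A-λI) row 1 is [-9, 6], so an eigenvector is (-2, -3).
General solution: c_1e^(t)(-1,-1) + c_2e^(4t)(-2,-3).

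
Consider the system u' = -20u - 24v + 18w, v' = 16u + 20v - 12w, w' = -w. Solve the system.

Coefficient matrix A = [[-20, -24, 18], [16, 20, -12], [0, 0, -1]].
det(A - λI) = 0 gives eigenvalues λ = -1, 4, -4.
For λ=-1: eigenvector (6,-4,1).
For λ=4: eigenvector (-1,1,0).
For λ=-4: eigenvector (3,-2,0).
General solution: K_1e^(-t)(6,-4,1) + K_2e^(4t)(-1,1,0) + K_3e^(-4t)(3,-2,0).

u(t) = 6K_1e^(-t) - K_2e^(4t) + 3K_3e^(-4t), v(t) = -4K_1e^(-t) + K_2e^(4t) - 2K_3e^(-4t), w(t) = K_1e^(-t)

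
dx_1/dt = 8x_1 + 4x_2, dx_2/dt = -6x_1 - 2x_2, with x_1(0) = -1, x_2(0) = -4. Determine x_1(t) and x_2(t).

x_1(t) = -11e^(4t) + 10e^(2t), x_2(t) = 11e^(4t) - 15e^(2t)

Coefficient matrix A = [[8, 4], [-6, -2]].
Characteristic polynomial det(A - λI) = λ^2 - 6λ + 8 = 0.
Eigenvalues λ = 2, 4.
For λ=2: (A-λI) row 1 is [6, 4], so an eigenvector is (-2, 3).
For λ=4: (A-λI) row 1 is [4, 4], so an eigenvector is (1, -1).
General solution: K_1e^(2t)(-2,3) + K_2e^(4t)(1,-1).
Applying x_1(0)=-1, x_2(0)=-4 gives K_1=-5, K_2=-11.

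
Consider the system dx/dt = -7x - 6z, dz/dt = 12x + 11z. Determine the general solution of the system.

x(t) = c_1e^(-t) - c_2e^(5t), z(t) = -c_1e^(-t) + 2c_2e^(5t)

Coefficient matrix A = [[-7, -6], [12, 11]].
Characteristic polynomial det(A - λI) = λ^2 - 4λ - 5 = 0.
Eigenvalues λ = -1, 5.
For λ=-1: (A-λI) row 1 is [-6, -6], so an eigenvector is (1, -1).
For λ=5: (A-λI) row 1 is [-12, -6], so an eigenvector is (-1, 2).
General solution: c_1e^(-t)(1,-1) + c_2e^(5t)(-1,2).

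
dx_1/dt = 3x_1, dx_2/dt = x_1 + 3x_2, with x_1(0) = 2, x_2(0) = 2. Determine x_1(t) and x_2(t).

x_1(t) = 2e^(3t), x_2(t) = 2te^(3t) + 2e^(3t)

Coefficient matrix A = [[3, 0], [1, 3]].
Characteristic polynomial det(A - λI) = λ^2 - 6λ + 9 = 0.
Single eigenvalue λ = 3 with algebraic multiplicity 2.
Eigenvector v = (0,1); generalized eigenvector w with (A-λI)w=v is (1,3).
General solution: e^(3t)[C_1·v + C_2·(t·v + w)].
Applying x_1(0)=2, x_2(0)=2 gives C_1=-4, C_2=2.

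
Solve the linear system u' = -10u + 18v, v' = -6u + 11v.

u(t) = 3C_1e^(2t) + 2C_2e^(-t), v(t) = 2C_1e^(2t) + C_2e^(-t)

Coefficient matrix A = [[-10, 18], [-6, 11]].
Characteristic polynomial det(A - λI) = λ^2 - λ - 2 = 0.
Eigenvalues λ = 2, -1.
For λ=2: (A-λI) row 1 is [-12, 18], so an eigenvector is (3, 2).
For λ=-1: (A-λI) row 1 is [-9, 18], so an eigenvector is (2, 1).
General solution: C_1e^(2t)(3,2) + C_2e^(-t)(2,1).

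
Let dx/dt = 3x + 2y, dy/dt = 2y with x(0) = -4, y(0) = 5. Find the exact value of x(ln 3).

72

A = [[3,2],[0,2]]; eigenvalues λ = 2, 3.
Eigenvectors: (-2,1) for λ=2, (-1,0) for λ=3.
From the initial condition, c_1 = 5, c_2 = -6.
x(ln 3) = (5)(3^2)(-2) + (-6)(3^3)(-1) = 72.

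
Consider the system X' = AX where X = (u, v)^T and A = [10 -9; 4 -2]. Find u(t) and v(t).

Coefficient matrix A = [[10, -9], [4, -2]].
Characteristic polynomial det(A - λI) = λ^2 - 8λ + 16 = 0.
Single eigenvalue λ = 4 with algebraic multiplicity 2.
Eigenvector v = (-3,-2); generalized eigenvector w with (A-λI)w=v is (-2,-1).
General solution: e^(4t)[K_1·v + K_2·(t·v + w)].

u(t) = -3K_1e^(4t) - 3K_2te^(4t) - 2K_2e^(4t), v(t) = -2K_1e^(4t) - 2K_2te^(4t) - K_2e^(4t)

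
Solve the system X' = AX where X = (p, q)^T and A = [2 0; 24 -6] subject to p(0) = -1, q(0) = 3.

p(t) = -e^(2t), q(t) = -3e^(2t) + 6e^(-6t)

Coefficient matrix A = [[2, 0], [24, -6]].
Characteristic polynomial det(A - λI) = λ^2 + 4λ - 12 = 0.
Eigenvalues λ = 2, -6.
For λ=2: (A-λI) row 2 is [24, -8], so an eigenvector is (1, 3).
For λ=-6: (A-λI) row 1 is [8, 0], so an eigenvector is (0, -1).
General solution: K_1e^(2t)(1,3) + K_2e^(-6t)(0,-1).
Applying p(0)=-1, q(0)=3 gives K_1=-1, K_2=-6.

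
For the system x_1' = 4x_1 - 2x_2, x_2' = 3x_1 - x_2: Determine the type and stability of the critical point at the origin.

A = [[4,-2],[3,-1]]; det(A-λI) = λ^2 - 3λ + 2.
λ = 2, 1: both positive.

unstable node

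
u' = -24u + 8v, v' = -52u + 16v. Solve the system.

Coefficient matrix A = [[-24, 8], [-52, 16]].
Characteristic polynomial det(A - λI) = λ^2 + 8λ + 32 = 0.
Eigenvalues λ = -4 ± 4i (complex conjugate pair).
For λ=-4+4i: an eigenvector is (-1,-3) - i(-1,-2) = (-1 + i, -3 + 2i).
A real fundamental pair from Re and Im of e^((-4+4i)t)v: X_1 = e^(-4t)(cos(4t)·(-1,-3) + sin(4t)·(-1,-2)), X_2 = e^(-4t)(sin(4t)·(-1,-3) - cos(4t)·(-1,-2)).
General solution: C_1X_1 + C_2X_2.

u(t) = -C_1e^(-4t)sin(4t) - C_1e^(-4t)cos(4t) - C_2e^(-4t)sin(4t) + C_2e^(-4t)cos(4t), v(t) = -2C_1e^(-4t)sin(4t) - 3C_1e^(-4t)cos(4t) - 3C_2e^(-4t)sin(4t) + 2C_2e^(-4t)cos(4t)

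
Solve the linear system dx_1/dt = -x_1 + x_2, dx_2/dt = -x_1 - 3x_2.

x_1(t) = C_1e^(-2t) + C_2te^(-2t) + 3C_2e^(-2t), x_2(t) = -C_1e^(-2t) - C_2te^(-2t) - 2C_2e^(-2t)

Coefficient matrix A = [[-1, 1], [-1, -3]].
Characteristic polynomial det(A - λI) = λ^2 + 4λ + 4 = 0.
Single eigenvalue λ = -2 with algebraic multiplicity 2.
Eigenvector v = (1,-1); generalized eigenvector w with (A-λI)w=v is (3,-2).
General solution: e^(-2t)[C_1·v + C_2·(t·v + w)].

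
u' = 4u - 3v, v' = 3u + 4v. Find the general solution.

u(t) = K_1e^(4t)sin(3t) - K_2e^(4t)cos(3t), v(t) = -K_1e^(4t)cos(3t) - K_2e^(4t)sin(3t)

Coefficient matrix A = [[4, -3], [3, 4]].
Characteristic polynomial det(A - λI) = λ^2 - 8λ + 25 = 0.
Eigenvalues λ = 4 ± 3i (complex conjugate pair).
For λ=4+3i: an eigenvector is (0,-1) - i(1,0) = (0 - i, -1).
A real fundamental pair from Re and Im of e^((4+3i)t)v: X_1 = e^(4t)(cos(3t)·(0,-1) + sin(3t)·(1,0)), X_2 = e^(4t)(sin(3t)·(0,-1) - cos(3t)·(1,0)).
General solution: K_1X_1 + K_2X_2.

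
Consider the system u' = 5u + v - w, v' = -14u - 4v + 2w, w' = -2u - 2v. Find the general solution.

Coefficient matrix A = [[5, 1, -1], [-14, -4, 2], [-2, -2, 0]].
det(A - λI) = 0 gives eigenvalues λ = 1, -2, 2.
For λ=1: eigenvector (-1,2,-2).
For λ=-2: eigenvector (0,1,1).
For λ=2: eigenvector (1,-2,1).
General solution: c_1e^(t)(-1,2,-2) + c_2e^(-2t)(0,1,1) + c_3e^(2t)(1,-2,1).

u(t) = -c_1e^(t) + c_3e^(2t), v(t) = 2c_1e^(t) + c_2e^(-2t) - 2c_3e^(2t), w(t) = -2c_1e^(t) + c_2e^(-2t) + c_3e^(2t)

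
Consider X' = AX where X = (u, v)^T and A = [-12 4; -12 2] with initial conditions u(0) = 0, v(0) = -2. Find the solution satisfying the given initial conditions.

Coefficient matrix A = [[-12, 4], [-12, 2]].
Characteristic polynomial det(A - λI) = λ^2 + 10λ + 24 = 0.
Eigenvalues λ = -6, -4.
For λ=-6: (A-λI) row 1 is [-6, 4], so an eigenvector is (2, 3).
For λ=-4: (A-λI) row 1 is [-8, 4], so an eigenvector is (1, 2).
General solution: C_1e^(-6t)(2,3) + C_2e^(-4t)(1,2).
Applying u(0)=0, v(0)=-2 gives C_1=2, C_2=-4.

u(t) = -4e^(-4t) + 4e^(-6t), v(t) = -8e^(-4t) + 6e^(-6t)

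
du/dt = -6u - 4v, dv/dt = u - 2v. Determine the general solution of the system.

u(t) = 2K_1e^(-4t) + 2K_2te^(-4t) + 3K_2e^(-4t), v(t) = -K_1e^(-4t) - K_2te^(-4t) - 2K_2e^(-4t)

Coefficient matrix A = [[-6, -4], [1, -2]].
Characteristic polynomial det(A - λI) = λ^2 + 8λ + 16 = 0.
Single eigenvalue λ = -4 with algebraic multiplicity 2.
Eigenvector v = (2,-1); generalized eigenvector w with (A-λI)w=v is (3,-2).
General solution: e^(-4t)[K_1·v + K_2·(t·v + w)].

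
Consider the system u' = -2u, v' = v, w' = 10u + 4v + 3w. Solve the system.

u(t) = K_1e^(-2t), v(t) = K_2e^(t), w(t) = -2K_1e^(-2t) - 2K_2e^(t) + K_3e^(3t)

Coefficient matrix A = [[-2, 0, 0], [0, 1, 0], [10, 4, 3]].
det(A - λI) = 0 gives eigenvalues λ = -2, 1, 3.
For λ=-2: eigenvector (1,0,-2).
For λ=1: eigenvector (0,1,-2).
For λ=3: eigenvector (0,0,1).
General solution: K_1e^(-2t)(1,0,-2) + K_2e^(t)(0,1,-2) + K_3e^(3t)(0,0,1).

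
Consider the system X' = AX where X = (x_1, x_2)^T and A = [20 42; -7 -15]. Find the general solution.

Coefficient matrix A = [[20, 42], [-7, -15]].
Characteristic polynomial det(A - λI) = λ^2 - 5λ - 6 = 0.
Eigenvalues λ = -1, 6.
For λ=-1: (A-λI) row 1 is [21, 42], so an eigenvector is (-2, 1).
For λ=6: (A-λI) row 1 is [14, 42], so an eigenvector is (3, -1).
General solution: K_1e^(-t)(-2,1) + K_2e^(6t)(3,-1).

x_1(t) = -2K_1e^(-t) + 3K_2e^(6t), x_2(t) = K_1e^(-t) - K_2e^(6t)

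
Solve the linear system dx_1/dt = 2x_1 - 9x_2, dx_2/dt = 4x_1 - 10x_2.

Coefficient matrix A = [[2, -9], [4, -10]].
Characteristic polynomial det(A - λI) = λ^2 + 8λ + 16 = 0.
Single eigenvalue λ = -4 with algebraic multiplicity 2.
Eigenvector v = (-3,-2); generalized eigenvector w with (A-λI)w=v is (1,1).
General solution: e^(-4t)[C_1·v + C_2·(t·v + w)].

x_1(t) = -3C_1e^(-4t) - 3C_2te^(-4t) + C_2e^(-4t), x_2(t) = -2C_1e^(-4t) - 2C_2te^(-4t) + C_2e^(-4t)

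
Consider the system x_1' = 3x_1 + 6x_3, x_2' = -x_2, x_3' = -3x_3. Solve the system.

x_1(t) = C_1e^(3t) - C_3e^(-3t), x_2(t) = C_2e^(-t), x_3(t) = C_3e^(-3t)

Coefficient matrix A = [[3, 0, 6], [0, -1, 0], [0, 0, -3]].
det(A - λI) = 0 gives eigenvalues λ = 3, -1, -3.
For λ=3: eigenvector (1,0,0).
For λ=-1: eigenvector (0,1,0).
For λ=-3: eigenvector (-1,0,1).
General solution: C_1e^(3t)(1,0,0) + C_2e^(-t)(0,1,0) + C_3e^(-3t)(-1,0,1).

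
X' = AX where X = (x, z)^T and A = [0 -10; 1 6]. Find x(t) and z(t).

Coefficient matrix A = [[0, -10], [1, 6]].
Characteristic polynomial det(A - λI) = λ^2 - 6λ + 10 = 0.
Eigenvalues λ = 3 ± i (complex conjugate pair).
For λ=3+i: an eigenvector is (-1,0) - i(3,-1) = (-1 - 3i, 0 + i).
A real fundamental pair from Re and Im of e^((3+i)t)v: X_1 = e^(3t)(cos(t)·(-1,0) + sin(t)·(3,-1)), X_2 = e^(3t)(sin(t)·(-1,0) - cos(t)·(3,-1)).
General solution: K_1X_1 + K_2X_2.

x(t) = 3K_1e^(3t)sin(t) - K_1e^(3t)cos(t) - K_2e^(3t)sin(t) - 3K_2e^(3t)cos(t), z(t) = -K_1e^(3t)sin(t) + K_2e^(3t)cos(t)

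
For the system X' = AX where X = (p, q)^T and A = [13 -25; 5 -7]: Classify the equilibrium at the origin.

unstable spiral

A = [[13,-25],[5,-7]]; det(A-λI) = λ^2 - 6λ + 34.
λ = 3 ± 5i: positive real part.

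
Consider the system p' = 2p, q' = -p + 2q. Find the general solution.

p(t) = -C_2e^(2t), q(t) = C_1e^(2t) + C_2te^(2t) + 2C_2e^(2t)

Coefficient matrix A = [[2, 0], [-1, 2]].
Characteristic polynomial det(A - λI) = λ^2 - 4λ + 4 = 0.
Single eigenvalue λ = 2 with algebraic multiplicity 2.
Eigenvector v = (0,1); generalized eigenvector w with (A-λI)w=v is (-1,2).
General solution: e^(2t)[C_1·v + C_2·(t·v + w)].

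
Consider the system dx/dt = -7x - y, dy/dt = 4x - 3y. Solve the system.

x(t) = -K_1e^(-5t) - K_2te^(-5t) + 2K_2e^(-5t), y(t) = 2K_1e^(-5t) + 2K_2te^(-5t) - 3K_2e^(-5t)

Coefficient matrix A = [[-7, -1], [4, -3]].
Characteristic polynomial det(A - λI) = λ^2 + 10λ + 25 = 0.
Single eigenvalue λ = -5 with algebraic multiplicity 2.
Eigenvector v = (-1,2); generalized eigenvector w with (A-λI)w=v is (2,-3).
General solution: e^(-5t)[K_1·v + K_2·(t·v + w)].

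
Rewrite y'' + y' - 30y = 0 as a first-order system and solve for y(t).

y(t) = c_1e^(5t) + c_2e^(-6t)

Let x_1 = y, x_2 = y'. Then x_1' = x_2 and x_2' = 30x_1 - x_2.
A = [[0,1],[30,-1]]; det(A-λI) = λ^2 + λ - 30.
Eigenvalues λ = 5, -6 with eigenvectors (1,5), (1,-6).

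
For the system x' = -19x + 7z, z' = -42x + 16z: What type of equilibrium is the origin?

A = [[-19,7],[-42,16]]; det(A-λI) = λ^2 + 3λ - 10.
λ = 2, -5: opposite signs.

saddle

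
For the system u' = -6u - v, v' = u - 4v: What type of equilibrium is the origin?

A = [[-6,-1],[1,-4]]; det(A-λI) = λ^2 + 10λ + 25.
repeated λ = -5 with a single eigenvector.

stable improper node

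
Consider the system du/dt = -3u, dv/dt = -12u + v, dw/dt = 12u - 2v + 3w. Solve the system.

Coefficient matrix A = [[-3, 0, 0], [-12, 1, 0], [12, -2, 3]].
det(A - λI) = 0 gives eigenvalues λ = -3, 3, 1.
For λ=-3: eigenvector (1,3,-1).
For λ=3: eigenvector (0,0,1).
For λ=1: eigenvector (0,1,1).
General solution: c_1e^(-3t)(1,3,-1) + c_2e^(3t)(0,0,1) + c_3e^(t)(0,1,1).

u(t) = c_1e^(-3t), v(t) = 3c_1e^(-3t) + c_3e^(t), w(t) = -c_1e^(-3t) + c_2e^(3t) + c_3e^(t)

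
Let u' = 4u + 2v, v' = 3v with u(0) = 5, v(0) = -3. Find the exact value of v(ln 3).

-81

A = [[4,2],[0,3]]; eigenvalues λ = 4, 3.
Eigenvectors: (-1,0) for λ=4, (-2,1) for λ=3.
From the initial condition, c_1 = 1, c_2 = -3.
v(ln 3) = (1)(3^4)(0) + (-3)(3^3)(1) = -81.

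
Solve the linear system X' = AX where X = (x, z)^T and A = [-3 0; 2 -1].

Coefficient matrix A = [[-3, 0], [2, -1]].
Characteristic polynomial det(A - λI) = λ^2 + 4λ + 3 = 0.
Eigenvalues λ = -3, -1.
For λ=-3: (A-λI) row 2 is [2, 2], so an eigenvector is (1, -1).
For λ=-1: (A-λI) row 1 is [-2, 0], so an eigenvector is (0, -1).
General solution: c_1e^(-3t)(1,-1) + c_2e^(-t)(0,-1).

x(t) = c_1e^(-3t), z(t) = -c_1e^(-3t) - c_2e^(-t)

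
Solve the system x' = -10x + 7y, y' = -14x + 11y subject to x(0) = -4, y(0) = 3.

Coefficient matrix A = [[-10, 7], [-14, 11]].
Characteristic polynomial det(A - λI) = λ^2 - λ - 12 = 0.
Eigenvalues λ = -3, 4.
For λ=-3: (A-λI) row 1 is [-7, 7], so an eigenvector is (1, 1).
For λ=4: (A-λI) row 1 is [-14, 7], so an eigenvector is (-1, -2).
General solution: c_1e^(-3t)(1,1) + c_2e^(4t)(-1,-2).
Applying x(0)=-4, y(0)=3 gives c_1=-11, c_2=-7.

x(t) = 7e^(4t) - 11e^(-3t), y(t) = 14e^(4t) - 11e^(-3t)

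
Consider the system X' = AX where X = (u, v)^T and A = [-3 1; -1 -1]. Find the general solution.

Coefficient matrix A = [[-3, 1], [-1, -1]].
Characteristic polynomial det(A - λI) = λ^2 + 4λ + 4 = 0.
Single eigenvalue λ = -2 with algebraic multiplicity 2.
Eigenvector v = (-1,-1); generalized eigenvector w with (A-λI)w=v is (2,1).
General solution: e^(-2t)[K_1·v + K_2·(t·v + w)].

u(t) = -K_1e^(-2t) - K_2te^(-2t) + 2K_2e^(-2t), v(t) = -K_1e^(-2t) - K_2te^(-2t) + K_2e^(-2t)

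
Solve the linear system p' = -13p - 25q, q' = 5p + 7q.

p(t) = -c_1e^(-3t)sin(5t) - 2c_1e^(-3t)cos(5t) - 2c_2e^(-3t)sin(5t) + c_2e^(-3t)cos(5t), q(t) = c_1e^(-3t)cos(5t) + c_2e^(-3t)sin(5t)

Coefficient matrix A = [[-13, -25], [5, 7]].
Characteristic polynomial det(A - λI) = λ^2 + 6λ + 34 = 0.
Eigenvalues λ = -3 ± 5i (complex conjugate pair).
For λ=-3+5i: an eigenvector is (-2,1) - i(-1,0) = (-2 + i, 1).
A real fundamental pair from Re and Im of e^((-3+5i)t)v: X_1 = e^(-3t)(cos(5t)·(-2,1) + sin(5t)·(-1,0)), X_2 = e^(-3t)(sin(5t)·(-2,1) - cos(5t)·(-1,0)).
General solution: c_1X_1 + c_2X_2.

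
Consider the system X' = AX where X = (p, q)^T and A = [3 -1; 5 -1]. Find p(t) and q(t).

p(t) = -C_1e^(t)cos(t) - C_2e^(t)sin(t), q(t) = -C_1e^(t)sin(t) - 2C_1e^(t)cos(t) - 2C_2e^(t)sin(t) + C_2e^(t)cos(t)

Coefficient matrix A = [[3, -1], [5, -1]].
Characteristic polynomial det(A - λI) = λ^2 - 2λ + 2 = 0.
Eigenvalues λ = 1 ± i (complex conjugate pair).
For λ=1+i: an eigenvector is (-1,-2) - i(0,-1) = (-1, -2 + i).
A real fundamental pair from Re and Im of e^((1+i)t)v: X_1 = e^(t)(cos(t)·(-1,-2) + sin(t)·(0,-1)), X_2 = e^(t)(sin(t)·(-1,-2) - cos(t)·(0,-1)).
General solution: C_1X_1 + C_2X_2.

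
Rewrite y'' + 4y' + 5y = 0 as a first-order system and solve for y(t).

y(t) = c_1e^(-2t)cos(t) + c_2e^(-2t)sin(t)

Let x_1 = y, x_2 = y'. Then x_1' = x_2 and x_2' = -5x_1 - 4x_2.
A = [[0,1],[-5,-4]]; det(A-λI) = λ^2 + 4λ + 5.
Eigenvalues λ = -2 ± i.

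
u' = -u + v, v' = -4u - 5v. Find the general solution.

Coefficient matrix A = [[-1, 1], [-4, -5]].
Characteristic polynomial det(A - λI) = λ^2 + 6λ + 9 = 0.
Single eigenvalue λ = -3 with algebraic multiplicity 2.
Eigenvector v = (1,-2); generalized eigenvector w with (A-λI)w=v is (0,1).
General solution: e^(-3t)[C_1·v + C_2·(t·v + w)].

u(t) = C_1e^(-3t) + C_2te^(-3t), v(t) = -2C_1e^(-3t) - 2C_2te^(-3t) + C_2e^(-3t)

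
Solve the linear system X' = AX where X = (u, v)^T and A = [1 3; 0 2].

u(t) = c_1e^(t) - 3c_2e^(2t), v(t) = -c_2e^(2t)

Coefficient matrix A = [[1, 3], [0, 2]].
Characteristic polynomial det(A - λI) = λ^2 - 3λ + 2 = 0.
Eigenvalues λ = 1, 2.
For λ=1: (A-λI) row 1 is [0, 3], so an eigenvector is (1, 0).
For λ=2: (A-λI) row 1 is [-1, 3], so an eigenvector is (-3, -1).
General solution: c_1e^(t)(1,0) + c_2e^(2t)(-3,-1).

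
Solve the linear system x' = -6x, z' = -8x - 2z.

Coefficient matrix A = [[-6, 0], [-8, -2]].
Characteristic polynomial det(A - λI) = λ^2 + 8λ + 12 = 0.
Eigenvalues λ = -2, -6.
For λ=-2: (A-λI) row 1 is [-4, 0], so an eigenvector is (0, -1).
For λ=-6: (A-λI) row 2 is [-8, 4], so an eigenvector is (1, 2).
General solution: c_1e^(-2t)(0,-1) + c_2e^(-6t)(1,2).

x(t) = c_2e^(-6t), z(t) = -c_1e^(-2t) + 2c_2e^(-6t)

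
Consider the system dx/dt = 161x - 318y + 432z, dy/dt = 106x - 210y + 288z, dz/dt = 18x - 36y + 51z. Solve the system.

Coefficient matrix A = [[161, -318, 432], [106, -210, 288], [18, -36, 51]].
det(A - λI) = 0 gives eigenvalues λ = 3, 2, -3.
For λ=3: eigenvector (24,16,3).
For λ=2: eigenvector (2,1,0).
For λ=-3: eigenvector (-9,-6,-1).
General solution: C_1e^(3t)(24,16,3) + C_2e^(2t)(2,1,0) + C_3e^(-3t)(-9,-6,-1).

x(t) = 24C_1e^(3t) + 2C_2e^(2t) - 9C_3e^(-3t), y(t) = 16C_1e^(3t) + C_2e^(2t) - 6C_3e^(-3t), z(t) = 3C_1e^(3t) - C_3e^(-3t)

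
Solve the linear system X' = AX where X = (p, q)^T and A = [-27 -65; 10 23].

Coefficient matrix A = [[-27, -65], [10, 23]].
Characteristic polynomial det(A - λI) = λ^2 + 4λ + 29 = 0.
Eigenvalues λ = -2 ± 5i (complex conjugate pair).
For λ=-2+5i: an eigenvector is (2,-1) - i(3,-1) = (2 - 3i, -1 + i).
A real fundamental pair from Re and Im of e^((-2+5i)t)v: X_1 = e^(-2t)(cos(5t)·(2,-1) + sin(5t)·(3,-1)), X_2 = e^(-2t)(sin(5t)·(2,-1) - cos(5t)·(3,-1)).
General solution: C_1X_1 + C_2X_2.

p(t) = 3C_1e^(-2t)sin(5t) + 2C_1e^(-2t)cos(5t) + 2C_2e^(-2t)sin(5t) - 3C_2e^(-2t)cos(5t), q(t) = -C_1e^(-2t)sin(5t) - C_1e^(-2t)cos(5t) - C_2e^(-2t)sin(5t) + C_2e^(-2t)cos(5t)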